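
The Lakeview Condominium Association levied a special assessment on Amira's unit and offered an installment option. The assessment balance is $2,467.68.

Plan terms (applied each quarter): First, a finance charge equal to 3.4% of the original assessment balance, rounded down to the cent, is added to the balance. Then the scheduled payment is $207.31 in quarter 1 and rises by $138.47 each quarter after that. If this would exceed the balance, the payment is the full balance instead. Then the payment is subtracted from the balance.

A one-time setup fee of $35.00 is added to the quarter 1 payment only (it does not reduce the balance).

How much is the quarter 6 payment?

# | Opening | Interest | Payment | Fee | End bal
1 | $2,467.68 | $83.90 | $207.31 | $35.00 | $2,344.27
2 | $2,344.27 | $83.90 | $345.78 | — | $2,082.39
3 | $2,082.39 | $83.90 | $484.25 | — | $1,682.04
4 | $1,682.04 | $83.90 | $622.72 | — | $1,143.22
5 | $1,143.22 | $83.90 | $761.19 | — | $465.93
6 | $465.93 | $83.90 | $549.83 | — | $0.00

$549.83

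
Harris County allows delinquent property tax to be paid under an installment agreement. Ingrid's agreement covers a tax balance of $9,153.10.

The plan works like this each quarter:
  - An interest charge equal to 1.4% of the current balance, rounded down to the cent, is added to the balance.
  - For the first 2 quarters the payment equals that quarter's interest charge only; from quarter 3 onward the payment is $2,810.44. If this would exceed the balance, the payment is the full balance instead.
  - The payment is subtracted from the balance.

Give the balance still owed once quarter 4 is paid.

$3,750.95

# | Opening | Interest | Payment | End bal
1 | $9,153.10 | $128.14 | $128.14 | $9,153.10
2 | $9,153.10 | $128.14 | $128.14 | $9,153.10
3 | $9,153.10 | $128.14 | $2,810.44 | $6,470.80
4 | $6,470.80 | $90.59 | $2,810.44 | $3,750.95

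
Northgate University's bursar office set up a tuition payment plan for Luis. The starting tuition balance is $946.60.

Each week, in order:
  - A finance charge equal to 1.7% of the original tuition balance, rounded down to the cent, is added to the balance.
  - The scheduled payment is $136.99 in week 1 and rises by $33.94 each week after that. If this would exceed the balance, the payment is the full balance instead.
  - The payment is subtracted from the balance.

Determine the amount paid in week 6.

$18.79

Week 1: $946.60 +$16.09 interest = $962.69; pay $136.99 → $825.70
Week 2: $825.70 +$16.09 interest = $841.79; pay $170.93 → $670.86
Week 3: $670.86 +$16.09 interest = $686.95; pay $204.87 → $482.08
Week 4: $482.08 +$16.09 interest = $498.17; pay $238.81 → $259.36
Week 5: $259.36 +$16.09 interest = $275.45; pay $272.75 → $2.70
Week 6: $2.70 +$16.09 interest = $18.79; pay $18.79 → $0.00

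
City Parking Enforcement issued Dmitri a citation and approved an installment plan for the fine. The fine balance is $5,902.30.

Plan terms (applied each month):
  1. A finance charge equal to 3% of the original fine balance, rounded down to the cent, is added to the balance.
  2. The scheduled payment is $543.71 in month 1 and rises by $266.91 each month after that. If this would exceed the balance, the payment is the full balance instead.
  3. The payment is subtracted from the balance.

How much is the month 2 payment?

# | Opening | Interest | Payment | End bal
1 | $5,902.30 | $177.06 | $543.71 | $5,535.65
2 | $5,535.65 | $177.06 | $810.62 | $4,902.09

$810.62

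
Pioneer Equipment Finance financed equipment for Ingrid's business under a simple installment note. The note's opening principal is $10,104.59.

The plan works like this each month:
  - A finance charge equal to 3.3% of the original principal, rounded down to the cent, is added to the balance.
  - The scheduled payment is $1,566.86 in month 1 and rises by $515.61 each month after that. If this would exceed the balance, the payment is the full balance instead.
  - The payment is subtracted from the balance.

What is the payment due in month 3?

$2,598.08

# | Opening | Interest | Payment | End bal
1 | $10,104.59 | $333.45 | $1,566.86 | $8,871.18
2 | $8,871.18 | $333.45 | $2,082.47 | $7,122.16
3 | $7,122.16 | $333.45 | $2,598.08 | $4,857.53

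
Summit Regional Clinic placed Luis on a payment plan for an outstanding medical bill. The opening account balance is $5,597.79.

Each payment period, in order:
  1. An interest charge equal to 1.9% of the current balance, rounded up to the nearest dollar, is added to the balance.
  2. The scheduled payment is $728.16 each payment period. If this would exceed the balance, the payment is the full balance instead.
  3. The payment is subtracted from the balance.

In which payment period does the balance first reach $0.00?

Payment period 1: opening $5,597.79; interest $107.00 → $5,704.79; payment $728.16; balance $4,976.63
Payment period 2: opening $4,976.63; interest $95.00 → $5,071.63; payment $728.16; balance $4,343.47
Payment period 3: opening $4,343.47; interest $83.00 → $4,426.47; payment $728.16; balance $3,698.31
Payment period 4: opening $3,698.31; interest $71.00 → $3,769.31; payment $728.16; balance $3,041.15
Payment period 5: opening $3,041.15; interest $58.00 → $3,099.15; payment $728.16; balance $2,370.99
Payment period 6: opening $2,370.99; interest $46.00 → $2,416.99; payment $728.16; balance $1,688.83
Payment period 7: opening $1,688.83; interest $33.00 → $1,721.83; payment $728.16; balance $993.67
Payment period 8: opening $993.67; interest $19.00 → $1,012.67; payment $728.16; balance $284.51
Payment period 9: opening $284.51; interest $6.00 → $290.51; payment $290.51; balance $0.00
Balance reaches $0.00 in payment period 9.

9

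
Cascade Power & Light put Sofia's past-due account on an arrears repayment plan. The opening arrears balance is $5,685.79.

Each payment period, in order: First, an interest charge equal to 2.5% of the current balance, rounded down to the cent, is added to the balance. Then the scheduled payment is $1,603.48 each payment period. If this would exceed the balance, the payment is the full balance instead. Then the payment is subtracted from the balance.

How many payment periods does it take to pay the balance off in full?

Payment period 1: $5,685.79 +$142.14 interest = $5,827.93; pay $1,603.48 → $4,224.45
Payment period 2: $4,224.45 +$105.61 interest = $4,330.06; pay $1,603.48 → $2,726.58
Payment period 3: $2,726.58 +$68.16 interest = $2,794.74; pay $1,603.48 → $1,191.26
Payment period 4: $1,191.26 +$29.78 interest = $1,221.04; pay $1,221.04 → $0.00
Balance reaches $0.00 in payment period 4.

4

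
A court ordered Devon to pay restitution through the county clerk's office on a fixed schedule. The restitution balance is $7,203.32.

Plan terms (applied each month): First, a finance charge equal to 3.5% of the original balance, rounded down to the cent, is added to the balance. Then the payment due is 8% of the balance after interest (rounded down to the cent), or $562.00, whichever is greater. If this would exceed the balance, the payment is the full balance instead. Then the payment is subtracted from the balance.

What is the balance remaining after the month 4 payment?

$5,922.45

Month 1: opening $7,203.32; interest $252.11 → $7,455.43; payment $596.43; balance $6,859.00
Month 2: opening $6,859.00; interest $252.11 → $7,111.11; payment $568.88; balance $6,542.23
Month 3: opening $6,542.23; interest $252.11 → $6,794.34; payment $562.00; balance $6,232.34
Month 4: opening $6,232.34; interest $252.11 → $6,484.45; payment $562.00; balance $5,922.45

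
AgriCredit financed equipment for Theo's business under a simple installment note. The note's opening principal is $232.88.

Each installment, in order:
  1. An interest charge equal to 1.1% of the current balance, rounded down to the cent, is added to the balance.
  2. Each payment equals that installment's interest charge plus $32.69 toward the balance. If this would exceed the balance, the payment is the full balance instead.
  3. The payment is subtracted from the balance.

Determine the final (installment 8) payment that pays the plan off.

Installment 1: opening $232.88; interest $2.56 → $235.44; payment $35.25; balance $200.19
Installment 2: opening $200.19; interest $2.20 → $202.39; payment $34.89; balance $167.50
Installment 3: opening $167.50; interest $1.84 → $169.34; payment $34.53; balance $134.81
Installment 4: opening $134.81; interest $1.48 → $136.29; payment $34.17; balance $102.12
Installment 5: opening $102.12; interest $1.12 → $103.24; payment $33.81; balance $69.43
Installment 6: opening $69.43; interest $0.76 → $70.19; payment $33.45; balance $36.74
Installment 7: opening $36.74; interest $0.40 → $37.14; payment $33.09; balance $4.05
Installment 8: opening $4.05; interest $0.04 → $4.09; payment $4.09; balance $0.00

$4.09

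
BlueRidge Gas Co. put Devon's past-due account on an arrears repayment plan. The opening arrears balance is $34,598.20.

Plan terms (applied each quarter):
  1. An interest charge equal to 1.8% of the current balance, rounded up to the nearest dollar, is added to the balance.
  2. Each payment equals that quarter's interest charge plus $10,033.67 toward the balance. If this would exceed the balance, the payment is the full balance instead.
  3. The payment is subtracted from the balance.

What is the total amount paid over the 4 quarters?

# | Opening | Interest | Payment | End bal
1 | $34,598.20 | $623.00 | $10,656.67 | $24,564.53
2 | $24,564.53 | $443.00 | $10,476.67 | $14,530.86
3 | $14,530.86 | $262.00 | $10,295.67 | $4,497.19
4 | $4,497.19 | $81.00 | $4,578.19 | $0.00
Total paid: $36,007.20

$36,007.20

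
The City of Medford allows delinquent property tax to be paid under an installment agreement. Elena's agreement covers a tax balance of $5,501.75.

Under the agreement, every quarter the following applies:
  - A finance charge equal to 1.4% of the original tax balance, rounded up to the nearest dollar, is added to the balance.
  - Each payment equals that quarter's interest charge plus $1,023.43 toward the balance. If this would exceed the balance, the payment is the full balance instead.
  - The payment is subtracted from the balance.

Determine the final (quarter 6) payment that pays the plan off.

Quarter 1: opening $5,501.75; interest $78.00 → $5,579.75; payment $1,101.43; balance $4,478.32
Quarter 2: opening $4,478.32; interest $78.00 → $4,556.32; payment $1,101.43; balance $3,454.89
Quarter 3: opening $3,454.89; interest $78.00 → $3,532.89; payment $1,101.43; balance $2,431.46
Quarter 4: opening $2,431.46; interest $78.00 → $2,509.46; payment $1,101.43; balance $1,408.03
Quarter 5: opening $1,408.03; interest $78.00 → $1,486.03; payment $1,101.43; balance $384.60
Quarter 6: opening $384.60; interest $78.00 → $462.60; payment $462.60; balance $0.00

$462.60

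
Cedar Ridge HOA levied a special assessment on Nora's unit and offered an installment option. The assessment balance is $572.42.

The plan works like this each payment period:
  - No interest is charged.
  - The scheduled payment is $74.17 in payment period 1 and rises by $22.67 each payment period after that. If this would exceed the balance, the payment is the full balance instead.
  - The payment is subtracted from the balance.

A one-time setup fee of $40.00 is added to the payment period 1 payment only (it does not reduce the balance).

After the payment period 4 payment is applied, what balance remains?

Payment period 1: $572.42 − $74.17 (+ $40.00 fee) → $498.25
Payment period 2: $498.25 − $96.84 → $401.41
Payment period 3: $401.41 − $119.51 → $281.90
Payment period 4: $281.90 − $142.18 → $139.72

$139.72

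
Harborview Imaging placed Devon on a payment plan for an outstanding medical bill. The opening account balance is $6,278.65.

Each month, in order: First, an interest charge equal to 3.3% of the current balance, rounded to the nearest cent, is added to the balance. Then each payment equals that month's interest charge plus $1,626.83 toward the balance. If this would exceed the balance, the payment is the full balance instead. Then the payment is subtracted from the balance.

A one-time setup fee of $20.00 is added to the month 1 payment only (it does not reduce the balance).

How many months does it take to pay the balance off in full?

# | Opening | Interest | Payment | Fee | End bal
1 | $6,278.65 | $207.20 | $1,834.03 | $20.00 | $4,651.82
2 | $4,651.82 | $153.51 | $1,780.34 | — | $3,024.99
3 | $3,024.99 | $99.82 | $1,726.65 | — | $1,398.16
4 | $1,398.16 | $46.14 | $1,444.30 | — | $0.00
Balance reaches $0.00 in month 4.

4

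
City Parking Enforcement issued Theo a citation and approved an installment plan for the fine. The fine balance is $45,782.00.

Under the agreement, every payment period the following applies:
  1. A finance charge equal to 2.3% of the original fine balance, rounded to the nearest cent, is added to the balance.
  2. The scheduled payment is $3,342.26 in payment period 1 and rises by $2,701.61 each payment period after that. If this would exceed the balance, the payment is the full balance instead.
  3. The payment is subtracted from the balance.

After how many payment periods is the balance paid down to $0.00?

# | Opening | Interest | Payment | End bal
1 | $45,782.00 | $1,052.99 | $3,342.26 | $43,492.73
2 | $43,492.73 | $1,052.99 | $6,043.87 | $38,501.85
3 | $38,501.85 | $1,052.99 | $8,745.48 | $30,809.36
4 | $30,809.36 | $1,052.99 | $11,447.09 | $20,415.26
5 | $20,415.26 | $1,052.99 | $14,148.70 | $7,319.55
6 | $7,319.55 | $1,052.99 | $8,372.54 | $0.00
Balance reaches $0.00 in payment period 6.

6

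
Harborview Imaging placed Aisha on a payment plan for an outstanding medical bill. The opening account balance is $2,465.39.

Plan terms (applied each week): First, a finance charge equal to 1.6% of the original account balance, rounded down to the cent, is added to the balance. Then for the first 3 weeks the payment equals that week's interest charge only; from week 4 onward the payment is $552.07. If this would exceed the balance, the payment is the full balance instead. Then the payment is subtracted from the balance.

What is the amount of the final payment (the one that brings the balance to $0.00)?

$454.31

# | Opening | Interest | Payment | End bal
1 | $2,465.39 | $39.44 | $39.44 | $2,465.39
2 | $2,465.39 | $39.44 | $39.44 | $2,465.39
3 | $2,465.39 | $39.44 | $39.44 | $2,465.39
4 | $2,465.39 | $39.44 | $552.07 | $1,952.76
5 | $1,952.76 | $39.44 | $552.07 | $1,440.13
6 | $1,440.13 | $39.44 | $552.07 | $927.50
7 | $927.50 | $39.44 | $552.07 | $414.87
8 | $414.87 | $39.44 | $454.31 | $0.00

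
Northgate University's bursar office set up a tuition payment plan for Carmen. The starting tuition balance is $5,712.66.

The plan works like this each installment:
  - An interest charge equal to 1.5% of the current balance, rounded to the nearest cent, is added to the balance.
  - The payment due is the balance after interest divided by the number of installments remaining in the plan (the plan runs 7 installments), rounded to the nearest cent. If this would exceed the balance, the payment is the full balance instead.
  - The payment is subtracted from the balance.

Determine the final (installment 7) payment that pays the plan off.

$905.74

Installment 1: opening $5,712.66; interest $85.69 → $5,798.35; payment $828.34; balance $4,970.01
Installment 2: opening $4,970.01; interest $74.55 → $5,044.56; payment $840.76; balance $4,203.80
Installment 3: opening $4,203.80; interest $63.06 → $4,266.86; payment $853.37; balance $3,413.49
Installment 4: opening $3,413.49; interest $51.20 → $3,464.69; payment $866.17; balance $2,598.52
Installment 5: opening $2,598.52; interest $38.98 → $2,637.50; payment $879.17; balance $1,758.33
Installment 6: opening $1,758.33; interest $26.37 → $1,784.70; payment $892.35; balance $892.35
Installment 7: opening $892.35; interest $13.39 → $905.74; payment $905.74; balance $0.00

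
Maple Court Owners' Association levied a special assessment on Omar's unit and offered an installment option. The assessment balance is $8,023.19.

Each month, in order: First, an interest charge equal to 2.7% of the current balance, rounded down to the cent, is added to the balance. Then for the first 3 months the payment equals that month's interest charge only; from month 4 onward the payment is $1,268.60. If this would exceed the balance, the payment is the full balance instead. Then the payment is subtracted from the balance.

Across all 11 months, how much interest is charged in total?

# | Opening | Interest | Payment | End bal
1 | $8,023.19 | $216.62 | $216.62 | $8,023.19
2 | $8,023.19 | $216.62 | $216.62 | $8,023.19
3 | $8,023.19 | $216.62 | $216.62 | $8,023.19
4 | $8,023.19 | $216.62 | $1,268.60 | $6,971.21
5 | $6,971.21 | $188.22 | $1,268.60 | $5,890.83
6 | $5,890.83 | $159.05 | $1,268.60 | $4,781.28
7 | $4,781.28 | $129.09 | $1,268.60 | $3,641.77
8 | $3,641.77 | $98.32 | $1,268.60 | $2,471.49
9 | $2,471.49 | $66.73 | $1,268.60 | $1,269.62
10 | $1,269.62 | $34.27 | $1,268.60 | $35.29
11 | $35.29 | $0.95 | $36.24 | $0.00
Total interest: $216.62 + $216.62 + $216.62 + $216.62 + $188.22 + $159.05 + $129.09 + $98.32 + $66.73 + $34.27 + $0.95 = $1,543.11

$1,543.11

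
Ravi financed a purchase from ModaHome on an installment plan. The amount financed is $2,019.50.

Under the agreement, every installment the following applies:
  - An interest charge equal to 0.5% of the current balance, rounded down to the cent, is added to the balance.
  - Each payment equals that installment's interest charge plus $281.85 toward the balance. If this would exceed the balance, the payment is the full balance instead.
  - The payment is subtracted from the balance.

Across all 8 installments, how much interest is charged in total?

Installment 1: opening $2,019.50; interest $10.09 → $2,029.59; payment $291.94; balance $1,737.65
Installment 2: opening $1,737.65; interest $8.68 → $1,746.33; payment $290.53; balance $1,455.80
Installment 3: opening $1,455.80; interest $7.27 → $1,463.07; payment $289.12; balance $1,173.95
Installment 4: opening $1,173.95; interest $5.86 → $1,179.81; payment $287.71; balance $892.10
Installment 5: opening $892.10; interest $4.46 → $896.56; payment $286.31; balance $610.25
Installment 6: opening $610.25; interest $3.05 → $613.30; payment $284.90; balance $328.40
Installment 7: opening $328.40; interest $1.64 → $330.04; payment $283.49; balance $46.55
Installment 8: opening $46.55; interest $0.23 → $46.78; payment $46.78; balance $0.00
Total interest: $10.09 + $8.68 + $7.27 + $5.86 + $4.46 + $3.05 + $1.64 + $0.23 = $41.28

$41.28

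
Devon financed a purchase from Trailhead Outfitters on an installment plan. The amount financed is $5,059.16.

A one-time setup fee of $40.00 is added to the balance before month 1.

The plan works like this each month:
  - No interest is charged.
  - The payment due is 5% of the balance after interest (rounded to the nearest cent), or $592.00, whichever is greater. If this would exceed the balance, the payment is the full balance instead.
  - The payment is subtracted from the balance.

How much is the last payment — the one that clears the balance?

$363.16

Month 1: $5,099.16 − $592.00 → $4,507.16
Month 2: $4,507.16 − $592.00 → $3,915.16
Month 3: $3,915.16 − $592.00 → $3,323.16
Month 4: $3,323.16 − $592.00 → $2,731.16
Month 5: $2,731.16 − $592.00 → $2,139.16
Month 6: $2,139.16 − $592.00 → $1,547.16
Month 7: $1,547.16 − $592.00 → $955.16
Month 8: $955.16 − $592.00 → $363.16
Month 9: $363.16 − $363.16 → $0.00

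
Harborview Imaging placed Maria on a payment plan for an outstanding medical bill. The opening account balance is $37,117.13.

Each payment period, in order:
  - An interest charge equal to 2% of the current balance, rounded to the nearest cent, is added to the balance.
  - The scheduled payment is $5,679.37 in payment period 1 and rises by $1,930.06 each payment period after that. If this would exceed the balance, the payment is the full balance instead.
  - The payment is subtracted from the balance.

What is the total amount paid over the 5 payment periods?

Payment period 1: opening $37,117.13; interest $742.34 → $37,859.47; payment $5,679.37; balance $32,180.10
Payment period 2: opening $32,180.10; interest $643.60 → $32,823.70; payment $7,609.43; balance $25,214.27
Payment period 3: opening $25,214.27; interest $504.29 → $25,718.56; payment $9,539.49; balance $16,179.07
Payment period 4: opening $16,179.07; interest $323.58 → $16,502.65; payment $11,469.55; balance $5,033.10
Payment period 5: opening $5,033.10; interest $100.66 → $5,133.76; payment $5,133.76; balance $0.00
Total paid: $39,431.60

$39,431.60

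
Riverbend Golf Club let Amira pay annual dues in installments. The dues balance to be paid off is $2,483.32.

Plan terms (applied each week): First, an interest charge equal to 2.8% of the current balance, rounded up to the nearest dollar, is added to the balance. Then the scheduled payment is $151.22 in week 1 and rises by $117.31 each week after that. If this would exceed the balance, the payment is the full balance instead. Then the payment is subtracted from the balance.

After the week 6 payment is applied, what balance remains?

$133.35

Week 1: $2,483.32 +$70.00 interest = $2,553.32; pay $151.22 → $2,402.10
Week 2: $2,402.10 +$68.00 interest = $2,470.10; pay $268.53 → $2,201.57
Week 3: $2,201.57 +$62.00 interest = $2,263.57; pay $385.84 → $1,877.73
Week 4: $1,877.73 +$53.00 interest = $1,930.73; pay $503.15 → $1,427.58
Week 5: $1,427.58 +$40.00 interest = $1,467.58; pay $620.46 → $847.12
Week 6: $847.12 +$24.00 interest = $871.12; pay $737.77 → $133.35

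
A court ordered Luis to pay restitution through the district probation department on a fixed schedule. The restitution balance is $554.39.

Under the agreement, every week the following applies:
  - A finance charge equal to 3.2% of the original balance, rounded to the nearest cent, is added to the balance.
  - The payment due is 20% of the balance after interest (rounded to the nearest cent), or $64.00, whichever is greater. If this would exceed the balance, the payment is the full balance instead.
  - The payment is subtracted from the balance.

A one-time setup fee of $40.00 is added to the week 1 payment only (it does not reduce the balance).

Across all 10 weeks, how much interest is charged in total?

$177.40

Week 1: opening $554.39; interest $17.74 → $572.13; payment $114.43 (+ $40.00 fee); balance $457.70
Week 2: opening $457.70; interest $17.74 → $475.44; payment $95.09; balance $380.35
Week 3: opening $380.35; interest $17.74 → $398.09; payment $79.62; balance $318.47
Week 4: opening $318.47; interest $17.74 → $336.21; payment $67.24; balance $268.97
Week 5: opening $268.97; interest $17.74 → $286.71; payment $64.00; balance $222.71
Week 6: opening $222.71; interest $17.74 → $240.45; payment $64.00; balance $176.45
Week 7: opening $176.45; interest $17.74 → $194.19; payment $64.00; balance $130.19
Week 8: opening $130.19; interest $17.74 → $147.93; payment $64.00; balance $83.93
Week 9: opening $83.93; interest $17.74 → $101.67; payment $64.00; balance $37.67
Week 10: opening $37.67; interest $17.74 → $55.41; payment $55.41; balance $0.00
Total interest: $17.74 + $17.74 + $17.74 + $17.74 + $17.74 + $17.74 + $17.74 + $17.74 + $17.74 + $17.74 = $177.40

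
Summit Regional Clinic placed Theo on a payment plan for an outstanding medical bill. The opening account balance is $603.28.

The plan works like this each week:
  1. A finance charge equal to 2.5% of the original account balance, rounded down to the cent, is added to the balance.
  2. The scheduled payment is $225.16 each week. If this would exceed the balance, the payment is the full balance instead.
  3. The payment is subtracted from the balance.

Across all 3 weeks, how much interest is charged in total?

$45.24

Week 1: $603.28 +$15.08 interest = $618.36; pay $225.16 → $393.20
Week 2: $393.20 +$15.08 interest = $408.28; pay $225.16 → $183.12
Week 3: $183.12 +$15.08 interest = $198.20; pay $198.20 → $0.00
Total interest: $15.08 + $15.08 + $15.08 = $45.24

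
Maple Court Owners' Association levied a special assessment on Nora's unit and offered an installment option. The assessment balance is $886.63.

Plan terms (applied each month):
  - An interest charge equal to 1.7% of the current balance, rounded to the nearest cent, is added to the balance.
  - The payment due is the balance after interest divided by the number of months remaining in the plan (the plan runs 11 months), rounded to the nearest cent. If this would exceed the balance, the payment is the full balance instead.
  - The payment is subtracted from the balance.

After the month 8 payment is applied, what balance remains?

# | Opening | Interest | Payment | End bal
1 | $886.63 | $15.07 | $81.97 | $819.73
2 | $819.73 | $13.94 | $83.37 | $750.30
3 | $750.30 | $12.76 | $84.78 | $678.28
4 | $678.28 | $11.53 | $86.23 | $603.58
5 | $603.58 | $10.26 | $87.69 | $526.15
6 | $526.15 | $8.94 | $89.18 | $445.91
7 | $445.91 | $7.58 | $90.70 | $362.79
8 | $362.79 | $6.17 | $92.24 | $276.72

$276.72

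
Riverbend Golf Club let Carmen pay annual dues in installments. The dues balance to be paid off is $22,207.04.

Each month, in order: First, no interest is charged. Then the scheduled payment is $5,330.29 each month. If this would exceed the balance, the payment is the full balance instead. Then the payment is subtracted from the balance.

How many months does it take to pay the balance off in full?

5

Month 1: $22,207.04 − $5,330.29 → $16,876.75
Month 2: $16,876.75 − $5,330.29 → $11,546.46
Month 3: $11,546.46 − $5,330.29 → $6,216.17
Month 4: $6,216.17 − $5,330.29 → $885.88
Month 5: $885.88 − $885.88 → $0.00
Balance reaches $0.00 in month 5.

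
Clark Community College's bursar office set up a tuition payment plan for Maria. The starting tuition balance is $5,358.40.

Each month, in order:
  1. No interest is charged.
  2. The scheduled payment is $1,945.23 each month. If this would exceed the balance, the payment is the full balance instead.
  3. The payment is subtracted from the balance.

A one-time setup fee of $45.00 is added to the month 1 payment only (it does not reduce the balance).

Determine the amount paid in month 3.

$1,467.94

Month 1: $5,358.40 − $1,945.23 (+ $45.00 fee) → $3,413.17
Month 2: $3,413.17 − $1,945.23 → $1,467.94
Month 3: $1,467.94 − $1,467.94 → $0.00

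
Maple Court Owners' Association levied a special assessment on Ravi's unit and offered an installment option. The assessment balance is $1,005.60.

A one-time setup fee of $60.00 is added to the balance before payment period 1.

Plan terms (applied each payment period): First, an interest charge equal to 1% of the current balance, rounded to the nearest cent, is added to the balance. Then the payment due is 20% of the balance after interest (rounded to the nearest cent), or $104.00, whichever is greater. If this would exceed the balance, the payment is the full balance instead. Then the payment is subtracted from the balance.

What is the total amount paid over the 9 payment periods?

Payment period 1: $1,065.60 +$10.66 interest = $1,076.26; pay $215.25 → $861.01
Payment period 2: $861.01 +$8.61 interest = $869.62; pay $173.92 → $695.70
Payment period 3: $695.70 +$6.96 interest = $702.66; pay $140.53 → $562.13
Payment period 4: $562.13 +$5.62 interest = $567.75; pay $113.55 → $454.20
Payment period 5: $454.20 +$4.54 interest = $458.74; pay $104.00 → $354.74
Payment period 6: $354.74 +$3.55 interest = $358.29; pay $104.00 → $254.29
Payment period 7: $254.29 +$2.54 interest = $256.83; pay $104.00 → $152.83
Payment period 8: $152.83 +$1.53 interest = $154.36; pay $104.00 → $50.36
Payment period 9: $50.36 +$0.50 interest = $50.86; pay $50.86 → $0.00
Total paid: $1,110.11

$1,110.11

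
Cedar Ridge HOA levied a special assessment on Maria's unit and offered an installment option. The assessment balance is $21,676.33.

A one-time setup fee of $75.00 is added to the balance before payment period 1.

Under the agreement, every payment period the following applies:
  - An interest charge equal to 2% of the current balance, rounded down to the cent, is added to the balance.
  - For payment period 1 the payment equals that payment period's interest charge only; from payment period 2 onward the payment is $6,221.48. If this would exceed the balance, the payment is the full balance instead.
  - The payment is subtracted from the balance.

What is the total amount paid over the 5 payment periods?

Payment period 1: opening $21,751.33; interest $435.02 → $22,186.35; payment $435.02; balance $21,751.33
Payment period 2: opening $21,751.33; interest $435.02 → $22,186.35; payment $6,221.48; balance $15,964.87
Payment period 3: opening $15,964.87; interest $319.29 → $16,284.16; payment $6,221.48; balance $10,062.68
Payment period 4: opening $10,062.68; interest $201.25 → $10,263.93; payment $6,221.48; balance $4,042.45
Payment period 5: opening $4,042.45; interest $80.84 → $4,123.29; payment $4,123.29; balance $0.00
Total paid: $23,222.75

$23,222.75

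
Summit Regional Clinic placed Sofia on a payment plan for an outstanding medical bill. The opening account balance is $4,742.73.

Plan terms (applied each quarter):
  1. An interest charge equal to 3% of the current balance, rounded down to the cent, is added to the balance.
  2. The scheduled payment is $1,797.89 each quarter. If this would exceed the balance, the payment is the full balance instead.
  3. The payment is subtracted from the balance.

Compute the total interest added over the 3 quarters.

Quarter 1: opening $4,742.73; interest $142.28 → $4,885.01; payment $1,797.89; balance $3,087.12
Quarter 2: opening $3,087.12; interest $92.61 → $3,179.73; payment $1,797.89; balance $1,381.84
Quarter 3: opening $1,381.84; interest $41.45 → $1,423.29; payment $1,423.29; balance $0.00
Total interest: $142.28 + $92.61 + $41.45 = $276.34

$276.34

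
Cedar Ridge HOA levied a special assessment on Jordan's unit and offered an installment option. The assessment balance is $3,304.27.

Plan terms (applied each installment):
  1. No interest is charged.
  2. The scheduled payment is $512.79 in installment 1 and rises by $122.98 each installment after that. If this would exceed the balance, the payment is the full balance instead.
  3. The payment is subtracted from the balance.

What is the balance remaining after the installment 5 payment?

# | Opening | Payment | End bal
1 | $3,304.27 | $512.79 | $2,791.48
2 | $2,791.48 | $635.77 | $2,155.71
3 | $2,155.71 | $758.75 | $1,396.96
4 | $1,396.96 | $881.73 | $515.23
5 | $515.23 | $515.23 | $0.00

$0.00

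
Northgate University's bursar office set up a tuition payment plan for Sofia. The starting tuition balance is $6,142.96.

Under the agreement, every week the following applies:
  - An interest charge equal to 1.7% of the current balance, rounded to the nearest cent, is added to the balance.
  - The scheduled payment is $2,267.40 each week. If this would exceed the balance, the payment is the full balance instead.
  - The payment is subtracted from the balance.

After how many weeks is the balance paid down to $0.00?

3

Week 1: opening $6,142.96; interest $104.43 → $6,247.39; payment $2,267.40; balance $3,979.99
Week 2: opening $3,979.99; interest $67.66 → $4,047.65; payment $2,267.40; balance $1,780.25
Week 3: opening $1,780.25; interest $30.26 → $1,810.51; payment $1,810.51; balance $0.00
Balance reaches $0.00 in week 3.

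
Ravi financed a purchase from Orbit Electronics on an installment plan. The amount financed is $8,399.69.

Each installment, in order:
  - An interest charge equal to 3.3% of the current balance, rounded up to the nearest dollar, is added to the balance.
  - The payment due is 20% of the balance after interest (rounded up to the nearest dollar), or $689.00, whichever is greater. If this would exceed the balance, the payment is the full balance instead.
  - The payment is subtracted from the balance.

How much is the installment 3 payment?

# | Opening | Interest | Payment | End bal
1 | $8,399.69 | $278.00 | $1,736.00 | $6,941.69
2 | $6,941.69 | $230.00 | $1,435.00 | $5,736.69
3 | $5,736.69 | $190.00 | $1,186.00 | $4,740.69

$1,186.00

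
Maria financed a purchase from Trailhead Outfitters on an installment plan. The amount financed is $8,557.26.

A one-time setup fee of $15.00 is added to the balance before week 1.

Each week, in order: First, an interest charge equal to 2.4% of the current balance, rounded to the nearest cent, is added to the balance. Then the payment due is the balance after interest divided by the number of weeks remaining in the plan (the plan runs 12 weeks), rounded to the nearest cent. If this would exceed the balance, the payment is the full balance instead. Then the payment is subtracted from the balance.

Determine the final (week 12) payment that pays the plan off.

$949.54

Week 1: opening $8,572.26; interest $205.73 → $8,777.99; payment $731.50; balance $8,046.49
Week 2: opening $8,046.49; interest $193.12 → $8,239.61; payment $749.06; balance $7,490.55
Week 3: opening $7,490.55; interest $179.77 → $7,670.32; payment $767.03; balance $6,903.29
Week 4: opening $6,903.29; interest $165.68 → $7,068.97; payment $785.44; balance $6,283.53
Week 5: opening $6,283.53; interest $150.80 → $6,434.33; payment $804.29; balance $5,630.04
Week 6: opening $5,630.04; interest $135.12 → $5,765.16; payment $823.59; balance $4,941.57
Week 7: opening $4,941.57; interest $118.60 → $5,060.17; payment $843.36; balance $4,216.81
Week 8: opening $4,216.81; interest $101.20 → $4,318.01; payment $863.60; balance $3,454.41
Week 9: opening $3,454.41; interest $82.91 → $3,537.32; payment $884.33; balance $2,652.99
Week 10: opening $2,652.99; interest $63.67 → $2,716.66; payment $905.55; balance $1,811.11
Week 11: opening $1,811.11; interest $43.47 → $1,854.58; payment $927.29; balance $927.29
Week 12: opening $927.29; interest $22.25 → $949.54; payment $949.54; balance $0.00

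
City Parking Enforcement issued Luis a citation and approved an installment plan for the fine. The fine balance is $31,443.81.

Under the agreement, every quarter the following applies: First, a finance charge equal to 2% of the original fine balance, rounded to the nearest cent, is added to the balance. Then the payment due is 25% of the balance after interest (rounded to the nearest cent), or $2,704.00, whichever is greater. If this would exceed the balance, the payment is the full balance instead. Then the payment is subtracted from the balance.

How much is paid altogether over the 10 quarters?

Quarter 1: $31,443.81 +$628.88 interest = $32,072.69; pay $8,018.17 → $24,054.52
Quarter 2: $24,054.52 +$628.88 interest = $24,683.40; pay $6,170.85 → $18,512.55
Quarter 3: $18,512.55 +$628.88 interest = $19,141.43; pay $4,785.36 → $14,356.07
Quarter 4: $14,356.07 +$628.88 interest = $14,984.95; pay $3,746.24 → $11,238.71
Quarter 5: $11,238.71 +$628.88 interest = $11,867.59; pay $2,966.90 → $8,900.69
Quarter 6: $8,900.69 +$628.88 interest = $9,529.57; pay $2,704.00 → $6,825.57
Quarter 7: $6,825.57 +$628.88 interest = $7,454.45; pay $2,704.00 → $4,750.45
Quarter 8: $4,750.45 +$628.88 interest = $5,379.33; pay $2,704.00 → $2,675.33
Quarter 9: $2,675.33 +$628.88 interest = $3,304.21; pay $2,704.00 → $600.21
Quarter 10: $600.21 +$628.88 interest = $1,229.09; pay $1,229.09 → $0.00
Total paid: $37,732.61

$37,732.61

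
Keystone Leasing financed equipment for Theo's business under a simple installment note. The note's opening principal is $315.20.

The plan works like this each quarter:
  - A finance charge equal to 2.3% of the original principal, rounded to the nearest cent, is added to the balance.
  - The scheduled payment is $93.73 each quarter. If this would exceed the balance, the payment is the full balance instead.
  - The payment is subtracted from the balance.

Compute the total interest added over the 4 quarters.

$29.00

Quarter 1: $315.20 +$7.25 interest = $322.45; pay $93.73 → $228.72
Quarter 2: $228.72 +$7.25 interest = $235.97; pay $93.73 → $142.24
Quarter 3: $142.24 +$7.25 interest = $149.49; pay $93.73 → $55.76
Quarter 4: $55.76 +$7.25 interest = $63.01; pay $63.01 → $0.00
Total interest: $7.25 + $7.25 + $7.25 + $7.25 = $29.00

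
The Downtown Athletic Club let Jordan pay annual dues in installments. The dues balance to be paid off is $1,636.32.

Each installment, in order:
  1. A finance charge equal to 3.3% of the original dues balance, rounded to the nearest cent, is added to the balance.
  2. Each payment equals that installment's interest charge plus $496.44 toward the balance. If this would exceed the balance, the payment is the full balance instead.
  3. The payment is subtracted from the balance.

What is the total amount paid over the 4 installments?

$1,852.32

# | Opening | Interest | Payment | End bal
1 | $1,636.32 | $54.00 | $550.44 | $1,139.88
2 | $1,139.88 | $54.00 | $550.44 | $643.44
3 | $643.44 | $54.00 | $550.44 | $147.00
4 | $147.00 | $54.00 | $201.00 | $0.00
Total paid: $1,852.32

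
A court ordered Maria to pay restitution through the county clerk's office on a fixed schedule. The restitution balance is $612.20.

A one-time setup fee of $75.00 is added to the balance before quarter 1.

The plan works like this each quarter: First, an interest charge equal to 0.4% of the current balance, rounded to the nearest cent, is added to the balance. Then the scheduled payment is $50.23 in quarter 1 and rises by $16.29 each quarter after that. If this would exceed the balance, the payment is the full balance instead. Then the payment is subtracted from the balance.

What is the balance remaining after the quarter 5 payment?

Quarter 1: $687.20 +$2.75 interest = $689.95; pay $50.23 → $639.72
Quarter 2: $639.72 +$2.56 interest = $642.28; pay $66.52 → $575.76
Quarter 3: $575.76 +$2.30 interest = $578.06; pay $82.81 → $495.25
Quarter 4: $495.25 +$1.98 interest = $497.23; pay $99.10 → $398.13
Quarter 5: $398.13 +$1.59 interest = $399.72; pay $115.39 → $284.33

$284.33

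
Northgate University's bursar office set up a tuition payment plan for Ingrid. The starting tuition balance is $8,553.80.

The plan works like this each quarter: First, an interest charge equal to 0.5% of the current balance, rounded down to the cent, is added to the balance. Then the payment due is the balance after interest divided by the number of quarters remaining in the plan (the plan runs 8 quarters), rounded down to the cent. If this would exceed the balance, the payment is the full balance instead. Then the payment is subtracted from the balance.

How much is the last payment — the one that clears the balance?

$1,112.74

# | Opening | Interest | Payment | End bal
1 | $8,553.80 | $42.76 | $1,074.57 | $7,521.99
2 | $7,521.99 | $37.60 | $1,079.94 | $6,479.65
3 | $6,479.65 | $32.39 | $1,085.34 | $5,426.70
4 | $5,426.70 | $27.13 | $1,090.76 | $4,363.07
5 | $4,363.07 | $21.81 | $1,096.22 | $3,288.66
6 | $3,288.66 | $16.44 | $1,101.70 | $2,203.40
7 | $2,203.40 | $11.01 | $1,107.20 | $1,107.21
8 | $1,107.21 | $5.53 | $1,112.74 | $0.00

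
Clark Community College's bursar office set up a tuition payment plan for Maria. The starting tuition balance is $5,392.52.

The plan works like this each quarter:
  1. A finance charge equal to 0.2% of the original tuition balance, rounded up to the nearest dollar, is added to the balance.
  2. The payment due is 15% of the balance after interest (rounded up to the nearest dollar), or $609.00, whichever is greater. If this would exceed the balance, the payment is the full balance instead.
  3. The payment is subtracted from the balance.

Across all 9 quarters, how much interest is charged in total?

$99.00

Quarter 1: $5,392.52 +$11.00 interest = $5,403.52; pay $811.00 → $4,592.52
Quarter 2: $4,592.52 +$11.00 interest = $4,603.52; pay $691.00 → $3,912.52
Quarter 3: $3,912.52 +$11.00 interest = $3,923.52; pay $609.00 → $3,314.52
Quarter 4: $3,314.52 +$11.00 interest = $3,325.52; pay $609.00 → $2,716.52
Quarter 5: $2,716.52 +$11.00 interest = $2,727.52; pay $609.00 → $2,118.52
Quarter 6: $2,118.52 +$11.00 interest = $2,129.52; pay $609.00 → $1,520.52
Quarter 7: $1,520.52 +$11.00 interest = $1,531.52; pay $609.00 → $922.52
Quarter 8: $922.52 +$11.00 interest = $933.52; pay $609.00 → $324.52
Quarter 9: $324.52 +$11.00 interest = $335.52; pay $335.52 → $0.00
Total interest: $11.00 + $11.00 + $11.00 + $11.00 + $11.00 + $11.00 + $11.00 + $11.00 + $11.00 = $99.00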